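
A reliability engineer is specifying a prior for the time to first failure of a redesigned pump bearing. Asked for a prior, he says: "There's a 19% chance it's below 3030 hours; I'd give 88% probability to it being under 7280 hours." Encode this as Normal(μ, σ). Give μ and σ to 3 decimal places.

For Normal(μ,σ), the p-quantile is μ + z_p·σ. Here z_{0.19} = -0.8779, z_{0.88} = 1.175.
So 3030 = μ − 0.8779σ and 7280 = μ + 1.175σ.
Subtracting: σ = (7280 − 3030)/(1.175 − (-0.8779)) = 2070.259.
Then μ = 3030 − (-0.8779)·2070.259 = 4847.473.

μ = 4847.473, σ = 2070.259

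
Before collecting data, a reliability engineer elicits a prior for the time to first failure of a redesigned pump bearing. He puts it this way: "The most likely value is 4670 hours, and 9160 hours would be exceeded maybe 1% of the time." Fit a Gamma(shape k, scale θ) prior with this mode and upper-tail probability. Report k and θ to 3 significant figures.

k ≈ 11.9, θ ≈ 430

Gamma(k,θ) with k>1 has mode (k−1)θ, so θ = 4670/(k−1).
Need P(X < 9160) = 0.99 with θ tied to k this way. Start at k = 2, θ = 4670: P(X<9160) ≈ 0.583.
Too low — raise k to concentrate. Iterating converges to k ≈ 11.9.
Then θ = 4670/(11.9−1) ≈ 430.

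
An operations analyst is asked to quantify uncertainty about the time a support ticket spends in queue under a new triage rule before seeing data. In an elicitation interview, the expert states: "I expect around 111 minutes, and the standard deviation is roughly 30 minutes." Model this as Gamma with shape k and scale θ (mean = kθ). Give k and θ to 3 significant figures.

For Gamma(k, scale θ): mean = kθ, variance = kθ², so CV = 1/√k.
CV = SD/mean = 30/111 = 0.2703, hence k = 1/CV² = 13.7.
Then θ = mean/k = 111/13.7 = 8.11.

k ≈ 13.7, θ ≈ 8.11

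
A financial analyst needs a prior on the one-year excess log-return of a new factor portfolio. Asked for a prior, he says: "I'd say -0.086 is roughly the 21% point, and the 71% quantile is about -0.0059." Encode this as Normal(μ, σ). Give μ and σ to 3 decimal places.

The p-quantile of Normal(μ,σ) is μ + z_p·σ, with z_{0.21} = -0.8064 and z_{0.71} = 0.5534.
Eliminate σ: μ = (z₂·x₁ − z₁·x₂)/(z₂ − z₁) = (0.5534·-0.086 − (-0.8064)·-0.0059)/1.36 = -0.038.
Then σ = (x₂ − x₁)/(z₂ − z₁) = (-0.0059 − -0.086)/1.36 = 0.059.

μ = -0.038, σ = 0.059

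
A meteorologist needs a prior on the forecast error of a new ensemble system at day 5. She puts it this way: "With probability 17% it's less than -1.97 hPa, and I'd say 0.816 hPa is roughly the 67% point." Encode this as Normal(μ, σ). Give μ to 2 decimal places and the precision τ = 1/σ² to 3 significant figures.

μ = -0.06, τ = 0.25

For Normal(μ,σ), the p-quantile is μ + z_p·σ. Here z_{0.17} = -0.9542, z_{0.67} = 0.4399.
So -1.97 = μ − 0.9542σ and 0.816 = μ + 0.4399σ.
Subtracting: σ = (0.816 − -1.97)/(0.4399 − (-0.9542)) = 2.00.
Then μ = -1.97 − (-0.9542)·2.00 = -0.06.
Precision τ = 1/σ² = 1/1.998² = 0.25.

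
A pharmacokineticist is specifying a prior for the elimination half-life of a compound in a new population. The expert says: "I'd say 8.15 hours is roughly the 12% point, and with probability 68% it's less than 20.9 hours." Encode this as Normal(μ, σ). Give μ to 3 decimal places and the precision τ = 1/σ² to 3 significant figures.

For Normal(μ,σ), the p-quantile is μ + z_p·σ. Here z_{0.12} = -1.175, z_{0.68} = 0.4677.
So 8.15 = μ − 1.175σ and 20.9 = μ + 0.4677σ.
Subtracting: σ = (20.9 − 8.15)/(0.4677 − (-1.175)) = 7.762.
Then μ = 8.15 − (-1.175)·7.762 = 17.270.
Precision τ = 1/σ² = 1/7.762² = 0.0166.

μ = 17.270, τ = 0.0166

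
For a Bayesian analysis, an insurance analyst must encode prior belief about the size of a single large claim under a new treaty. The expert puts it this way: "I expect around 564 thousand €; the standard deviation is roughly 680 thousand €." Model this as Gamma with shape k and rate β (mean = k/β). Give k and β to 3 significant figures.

For Gamma(k, rate β): mean = k/β, variance = k/β², so CV = 1/√k.
CV = SD/mean = 680/564 = 1.206, hence k = 1/CV² = 0.688.
Then β = k/mean = 0.688/564 = 0.00122.

k ≈ 0.688, β ≈ 0.00122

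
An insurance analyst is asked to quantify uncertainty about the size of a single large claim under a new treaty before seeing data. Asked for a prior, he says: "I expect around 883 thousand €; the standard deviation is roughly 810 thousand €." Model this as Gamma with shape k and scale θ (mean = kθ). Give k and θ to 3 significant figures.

For Gamma(k, scale θ): mean = kθ, variance = kθ², so CV = 1/√k.
CV = SD/mean = 810/883 = 0.9173, hence k = 1/CV² = 1.19.
Then θ = mean/k = 883/1.19 = 743.

k ≈ 1.19, θ ≈ 743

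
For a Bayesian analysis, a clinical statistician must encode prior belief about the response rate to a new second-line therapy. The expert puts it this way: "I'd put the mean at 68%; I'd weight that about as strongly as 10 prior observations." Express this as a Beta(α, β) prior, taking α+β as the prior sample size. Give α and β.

α = 6.8, β = 3.2

Under the effective-sample-size interpretation, Beta(α, β) has prior mean α/(α+β) and prior sample size α+β.
So α+β = 10 and α/(α+β) = 0.68, giving α = 0.68·10 = 6.8 and β = 10 − 6.8 = 3.2.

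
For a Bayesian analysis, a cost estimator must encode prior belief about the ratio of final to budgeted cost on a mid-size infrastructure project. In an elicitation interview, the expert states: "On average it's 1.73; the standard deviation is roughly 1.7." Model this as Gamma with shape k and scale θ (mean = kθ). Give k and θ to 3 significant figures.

For Gamma(k, scale θ): mean = kθ, variance = kθ², so CV = 1/√k.
CV = SD/mean = 1.7/1.73 = 0.9827, hence k = 1/CV² = 1.04.
Then θ = mean/k = 1.73/1.04 = 1.67.

k ≈ 1.04, θ ≈ 1.67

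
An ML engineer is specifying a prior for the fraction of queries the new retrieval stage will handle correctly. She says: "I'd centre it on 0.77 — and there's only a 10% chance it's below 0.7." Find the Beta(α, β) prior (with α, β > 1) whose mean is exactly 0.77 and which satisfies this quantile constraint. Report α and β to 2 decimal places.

α ≈ 47.67, β ≈ 14.24

With mean 0.77 fixed, write α = 0.77s, β = 0.23s where s = α+β.
Need P(θ < 0.7) = 0.1 under Beta(0.77s, 0.23s). Normal approximation: (q−m)/√(m(1−m)/s) ≈ z_{0.1} = -1.28, so s ≈ 0.77·0.23·(-1.28)²/(0.7−0.77)² = 59.4.
At s = 59.4: P(θ<0.7) ≈ 0.104. Adjusting to match 0.1 gives s ≈ 61.91.
So α = 0.77·61.91 ≈ 47.67, β = 0.23·61.91 ≈ 14.24.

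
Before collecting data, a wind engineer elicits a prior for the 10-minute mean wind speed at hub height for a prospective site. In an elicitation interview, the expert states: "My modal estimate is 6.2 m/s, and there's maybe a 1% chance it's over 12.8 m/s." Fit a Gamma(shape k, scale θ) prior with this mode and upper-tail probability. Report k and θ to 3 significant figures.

k ≈ 10.3, θ ≈ 0.667

Gamma(k,θ) with k>1 has mode (k−1)θ, so θ = 6.2/(k−1).
Need P(X < 12.8) = 0.99 with θ tied to k this way. Start at k = 2, θ = 6.2: P(X<12.8) ≈ 0.611.
Too low — raise k to concentrate. Iterating converges to k ≈ 10.3.
Then θ = 6.2/(10.3−1) ≈ 0.667.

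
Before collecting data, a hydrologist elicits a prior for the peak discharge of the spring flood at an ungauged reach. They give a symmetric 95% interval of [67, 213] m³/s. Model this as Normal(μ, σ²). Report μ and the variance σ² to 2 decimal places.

μ = 140.00, σ² = 1387.23

A symmetric 95% interval runs μ ± z·σ with z = 1.96.
Half-width = 73, so σ = 73/1.96 = 37.246 and σ² = 1387.23.
μ is the interval midpoint, 140.00.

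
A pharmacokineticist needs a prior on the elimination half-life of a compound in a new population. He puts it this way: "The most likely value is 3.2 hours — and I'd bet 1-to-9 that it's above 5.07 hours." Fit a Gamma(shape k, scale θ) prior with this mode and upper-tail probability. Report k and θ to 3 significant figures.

k ≈ 9.86, θ ≈ 0.361

Gamma(k,θ) with k>1 has mode (k−1)θ, so θ = 3.2/(k−1).
Need P(X < 5.07) = 0.9 with θ tied to k this way. Start at k = 2, θ = 3.2: P(X<5.07) ≈ 0.470.
Too low — raise k to concentrate. Iterating converges to k ≈ 9.86.
Then θ = 3.2/(9.86−1) ≈ 0.361.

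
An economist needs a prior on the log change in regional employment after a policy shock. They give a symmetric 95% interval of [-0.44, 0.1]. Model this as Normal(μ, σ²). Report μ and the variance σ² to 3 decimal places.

μ = -0.170, σ² = 0.019

A symmetric 95% interval runs μ ± z·σ with z = 1.96.
Half-width = 0.27, so σ = 0.27/1.96 = 0.1378 and σ² = 0.019.
μ is the interval midpoint, -0.170.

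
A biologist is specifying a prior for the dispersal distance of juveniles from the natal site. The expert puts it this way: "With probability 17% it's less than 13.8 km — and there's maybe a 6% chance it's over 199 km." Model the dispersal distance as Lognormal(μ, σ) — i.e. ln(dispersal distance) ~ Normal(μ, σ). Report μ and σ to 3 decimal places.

If T ~ Lognormal(μ,σ) then ln T ~ Normal(μ,σ), so the p-quantile of ln T is μ + z_p·σ.
ln(13.8) = 2.625 and ln(199) = 5.293; z_{0.17} = -0.9542, z_{0.94} = 1.555.
σ = (5.293 − 2.625)/(1.555 − (-0.9542)) = 1.064.
μ = 2.625 − (-0.9542)·1.064 = 3.640.

μ ≈ 3.640, σ ≈ 1.064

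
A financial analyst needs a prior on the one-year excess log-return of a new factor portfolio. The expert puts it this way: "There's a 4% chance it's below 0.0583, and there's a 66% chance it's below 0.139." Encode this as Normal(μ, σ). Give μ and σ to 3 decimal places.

μ = 0.124, σ = 0.037

For Normal(μ,σ), the p-quantile is μ + z_p·σ. Here z_{0.04} = -1.751, z_{0.66} = 0.4125.
So 0.0583 = μ − 1.751σ and 0.139 = μ + 0.4125σ.
Subtracting: σ = (0.139 − 0.0583)/(0.4125 − (-1.751)) = 0.037.
Then μ = 0.0583 − (-1.751)·0.037 = 0.124.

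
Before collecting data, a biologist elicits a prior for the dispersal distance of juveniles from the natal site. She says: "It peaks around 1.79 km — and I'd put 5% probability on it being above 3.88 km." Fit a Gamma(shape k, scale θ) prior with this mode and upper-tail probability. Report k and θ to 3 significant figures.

k ≈ 5.6, θ ≈ 0.389

Gamma(k,θ) with k>1 has mode (k−1)θ, so θ = 1.79/(k−1).
Need P(X < 3.88) = 0.95 with θ tied to k this way. Start at k = 2, θ = 1.79: P(X<3.88) ≈ 0.637.
Too low — raise k to concentrate. Iterating converges to k ≈ 5.6.
Then θ = 1.79/(5.6−1) ≈ 0.389.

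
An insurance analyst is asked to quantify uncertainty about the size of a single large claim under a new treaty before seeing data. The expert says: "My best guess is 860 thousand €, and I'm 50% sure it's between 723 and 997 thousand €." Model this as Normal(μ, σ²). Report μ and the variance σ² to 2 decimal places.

A symmetric 50% interval runs μ ± z·σ with z = 0.6745.
Half-width = 137, so σ = 137/0.6745 = 203.117 and σ² = 41256.31.
μ is the stated best guess, 860.00.

μ = 860.00, σ² = 41256.31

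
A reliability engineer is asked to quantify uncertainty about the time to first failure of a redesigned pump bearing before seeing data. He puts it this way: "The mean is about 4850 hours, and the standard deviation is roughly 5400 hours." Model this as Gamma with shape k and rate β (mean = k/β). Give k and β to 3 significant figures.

k ≈ 0.807, β ≈ 0.000166

For Gamma(k, rate β): mean = k/β, variance = k/β², so CV = 1/√k.
CV = SD/mean = 5400/4850 = 1.113, hence k = 1/CV² = 0.807.
Then β = k/mean = 0.807/4850 = 0.000166.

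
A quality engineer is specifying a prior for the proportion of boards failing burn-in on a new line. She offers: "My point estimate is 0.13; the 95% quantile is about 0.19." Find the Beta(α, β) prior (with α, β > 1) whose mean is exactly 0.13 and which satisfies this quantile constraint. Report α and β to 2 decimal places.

α ≈ 12.58, β ≈ 84.22

With mean 0.13 fixed, write α = 0.13s, β = 0.87s where s = α+β.
Need P(θ < 0.19) = 0.95 under Beta(0.13s, 0.87s). Normal approximation: (q−m)/√(m(1−m)/s) ≈ z_{0.95} = 1.64, so s ≈ 0.13·0.87·(1.64)²/(0.19−0.13)² = 85.0.
At s = 85.0: P(θ<0.19) ≈ 0.939. Adjusting to match 0.95 gives s ≈ 96.80.
So α = 0.13·96.80 ≈ 12.58, β = 0.87·96.80 ≈ 84.22.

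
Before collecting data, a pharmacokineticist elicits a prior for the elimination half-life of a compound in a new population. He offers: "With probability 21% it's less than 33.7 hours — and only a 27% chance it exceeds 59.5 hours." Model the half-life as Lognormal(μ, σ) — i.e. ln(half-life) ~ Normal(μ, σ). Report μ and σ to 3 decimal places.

If T ~ Lognormal(μ,σ) then ln T ~ Normal(μ,σ), so the p-quantile of ln T is μ + z_p·σ.
ln(33.7) = 3.517 and ln(59.5) = 4.086; z_{0.21} = -0.8064, z_{0.73} = 0.6128.
σ = (4.086 − 3.517)/(0.6128 − (-0.8064)) = 0.401.
μ = 3.517 − (-0.8064)·0.401 = 3.841.

μ ≈ 3.841, σ ≈ 0.401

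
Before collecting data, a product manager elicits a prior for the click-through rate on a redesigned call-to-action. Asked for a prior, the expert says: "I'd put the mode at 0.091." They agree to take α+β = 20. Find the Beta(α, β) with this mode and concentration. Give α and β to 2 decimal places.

α = 2.64, β = 17.36

For α,β > 1 the Beta mode is (α−1)/(α+β−2). With α+β = 20, the mode is (α−1)/18.
Set (α−1)/18 = 0.091 → α = 1 + 0.091·18 = 2.64.
β = 20 − α = 17.36.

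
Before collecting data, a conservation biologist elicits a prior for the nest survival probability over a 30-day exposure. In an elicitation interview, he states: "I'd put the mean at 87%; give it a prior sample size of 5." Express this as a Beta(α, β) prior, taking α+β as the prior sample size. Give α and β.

α = 4.35, β = 0.65

Under the effective-sample-size interpretation, Beta(α, β) has prior mean α/(α+β) and prior sample size α+β.
So α+β = 5 and α/(α+β) = 0.87, giving α = 0.87·5 = 4.35 and β = 5 − 4.35 = 0.65.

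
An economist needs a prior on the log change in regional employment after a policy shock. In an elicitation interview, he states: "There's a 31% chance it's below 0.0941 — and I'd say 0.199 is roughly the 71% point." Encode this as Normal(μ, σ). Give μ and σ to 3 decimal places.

μ = 0.144, σ = 0.100

For Normal(μ,σ), the p-quantile is μ + z_p·σ. Here z_{0.31} = -0.4959, z_{0.71} = 0.5534.
So 0.0941 = μ − 0.4959σ and 0.199 = μ + 0.5534σ.
Subtracting: σ = (0.199 − 0.0941)/(0.5534 − (-0.4959)) = 0.100.
Then μ = 0.0941 − (-0.4959)·0.100 = 0.144.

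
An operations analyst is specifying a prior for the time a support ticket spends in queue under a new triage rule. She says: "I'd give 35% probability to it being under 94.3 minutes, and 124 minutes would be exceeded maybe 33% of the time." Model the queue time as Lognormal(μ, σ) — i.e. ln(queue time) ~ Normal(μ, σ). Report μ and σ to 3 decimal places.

If T ~ Lognormal(μ,σ) then ln T ~ Normal(μ,σ), so the p-quantile of ln T is μ + z_p·σ.
ln(94.3) = 4.546 and ln(124) = 4.82; z_{0.35} = -0.3853, z_{0.67} = 0.4399.
σ = (4.82 − 4.546)/(0.4399 − (-0.3853)) = 0.332.
μ = 4.546 − (-0.3853)·0.332 = 4.674.

μ ≈ 4.674, σ ≈ 0.332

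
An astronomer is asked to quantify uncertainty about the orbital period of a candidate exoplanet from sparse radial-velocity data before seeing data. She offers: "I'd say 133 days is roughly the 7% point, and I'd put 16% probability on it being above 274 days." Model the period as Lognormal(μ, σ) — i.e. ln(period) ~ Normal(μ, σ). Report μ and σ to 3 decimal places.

μ ≈ 5.322, σ ≈ 0.293

If T ~ Lognormal(μ,σ) then ln T ~ Normal(μ,σ), so the p-quantile of ln T is μ + z_p·σ.
ln(133) = 4.89 and ln(274) = 5.613; z_{0.07} = -1.476, z_{0.84} = 0.9945.
σ = (5.613 − 4.89)/(0.9945 − (-1.476)) = 0.293.
μ = 4.89 − (-1.476)·0.293 = 5.322.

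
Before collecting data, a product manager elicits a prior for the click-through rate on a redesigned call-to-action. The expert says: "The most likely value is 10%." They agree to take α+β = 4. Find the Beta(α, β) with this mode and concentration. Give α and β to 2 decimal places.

For α,β > 1 the Beta mode is (α−1)/(α+β−2). With α+β = 4, the mode is (α−1)/2.
Set (α−1)/2 = 0.1 → α = 1 + 0.1·2 = 1.20.
β = 4 − α = 2.80.

α = 1.20, β = 2.80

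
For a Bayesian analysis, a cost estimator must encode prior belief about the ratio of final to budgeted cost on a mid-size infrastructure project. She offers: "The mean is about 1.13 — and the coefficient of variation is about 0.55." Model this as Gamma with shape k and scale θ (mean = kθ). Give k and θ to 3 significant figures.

k ≈ 3.31, θ ≈ 0.342

For Gamma(k, scale θ): mean = kθ, variance = kθ², so CV = 1/√k.
CV = 0.55, hence k = 1/CV² = 3.31.
Then θ = mean/k = 1.13/3.31 = 0.342.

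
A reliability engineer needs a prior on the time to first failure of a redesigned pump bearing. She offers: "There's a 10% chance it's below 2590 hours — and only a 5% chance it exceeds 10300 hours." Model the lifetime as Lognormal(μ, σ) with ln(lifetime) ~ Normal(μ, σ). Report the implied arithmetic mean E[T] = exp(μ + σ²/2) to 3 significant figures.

E[T] ≈ 5300 hours

If T ~ Lognormal(μ,σ) then ln T ~ Normal(μ,σ), so the p-quantile of ln T is μ + z_p·σ.
ln(2590) = 7.859 and ln(10300) = 9.24; z_{0.1} = -1.282, z_{0.95} = 1.645.
σ = (9.24 − 7.859)/(1.645 − (-1.282)) = 0.472.
μ = 7.859 − (-1.282)·0.472 = 8.464.
E[T] = exp(μ + σ²/2) = exp(8.464 + 0.1113) = 5300 hours.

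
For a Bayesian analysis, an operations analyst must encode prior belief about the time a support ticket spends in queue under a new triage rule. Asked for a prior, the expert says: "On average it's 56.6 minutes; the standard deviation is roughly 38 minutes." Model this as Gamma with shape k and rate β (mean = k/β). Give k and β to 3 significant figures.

For Gamma(k, rate β): mean = k/β, variance = k/β², so CV = 1/√k.
CV = SD/mean = 38/56.6 = 0.6714, hence k = 1/CV² = 2.22.
Then β = k/mean = 2.22/56.6 = 0.0392.

k ≈ 2.22, β ≈ 0.0392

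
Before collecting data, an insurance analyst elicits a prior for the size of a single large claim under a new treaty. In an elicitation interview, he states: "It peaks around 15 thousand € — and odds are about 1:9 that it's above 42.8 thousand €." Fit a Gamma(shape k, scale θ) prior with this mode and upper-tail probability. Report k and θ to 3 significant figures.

Gamma(k,θ) with k>1 has mode (k−1)θ, so θ = 15/(k−1).
Need P(X < 42.8) = 0.9 with θ tied to k this way. Start at k = 2, θ = 15: P(X<42.8) ≈ 0.778.
Too low — raise k to concentrate. Iterating converges to k ≈ 2.74.
Then θ = 15/(2.74−1) ≈ 8.64.

k ≈ 2.74, θ ≈ 8.64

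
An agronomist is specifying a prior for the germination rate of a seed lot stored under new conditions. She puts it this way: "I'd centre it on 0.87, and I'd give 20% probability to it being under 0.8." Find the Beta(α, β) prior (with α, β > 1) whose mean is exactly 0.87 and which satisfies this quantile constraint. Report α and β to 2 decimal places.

With mean 0.87 fixed, write α = 0.87s, β = 0.13s where s = α+β.
Need P(θ < 0.8) = 0.2 under Beta(0.87s, 0.13s). Normal approximation: (q−m)/√(m(1−m)/s) ≈ z_{0.2} = -0.842, so s ≈ 0.87·0.13·(-0.842)²/(0.8−0.87)² = 16.3.
At s = 16.3: P(θ<0.8) ≈ 0.181. Adjusting to match 0.2 gives s ≈ 12.44.
So α = 0.87·12.44 ≈ 10.82, β = 0.13·12.44 ≈ 1.62.

α ≈ 10.82, β ≈ 1.62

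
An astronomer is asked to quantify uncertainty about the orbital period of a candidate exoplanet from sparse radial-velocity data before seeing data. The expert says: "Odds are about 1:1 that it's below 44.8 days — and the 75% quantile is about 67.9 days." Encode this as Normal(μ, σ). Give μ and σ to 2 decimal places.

For Normal(μ,σ), the p-quantile is μ + z_p·σ. Here z_{0.5} = 0, z_{0.75} = 0.6745.
So 44.8 = μ + 0σ and 67.9 = μ + 0.6745σ.
Subtracting: σ = (67.9 − 44.8)/(0.6745 − (0)) = 34.25.
Then μ = 44.8 − (0)·34.25 = 44.80.

μ = 44.80, σ = 34.25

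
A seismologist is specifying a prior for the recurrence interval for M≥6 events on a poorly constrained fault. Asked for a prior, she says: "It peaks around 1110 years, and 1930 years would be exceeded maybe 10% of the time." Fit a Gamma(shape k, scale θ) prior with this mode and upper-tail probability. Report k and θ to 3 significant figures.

k ≈ 7.2, θ ≈ 179

Gamma(k,θ) with k>1 has mode (k−1)θ, so θ = 1110/(k−1).
Need P(X < 1930) = 0.9 with θ tied to k this way. Start at k = 2, θ = 1110: P(X<1930) ≈ 0.519.
Too low — raise k to concentrate. Iterating converges to k ≈ 7.2.
Then θ = 1110/(7.2−1) ≈ 179.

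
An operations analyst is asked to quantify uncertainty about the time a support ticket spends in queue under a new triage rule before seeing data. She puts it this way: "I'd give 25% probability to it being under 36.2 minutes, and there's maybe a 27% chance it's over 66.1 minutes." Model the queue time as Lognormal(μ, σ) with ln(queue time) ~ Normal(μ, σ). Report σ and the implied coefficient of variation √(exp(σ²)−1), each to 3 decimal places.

If T ~ Lognormal(μ,σ) then ln T ~ Normal(μ,σ), so the p-quantile of ln T is μ + z_p·σ.
ln(36.2) = 3.589 and ln(66.1) = 4.191; z_{0.25} = -0.6745, z_{0.73} = 0.6128.
σ = (4.191 − 3.589)/(0.6128 − (-0.6745)) = 0.468.
μ = 3.589 − (-0.6745)·0.468 = 3.905.
CV = √(exp(σ²)−1) = √(exp(0.2188)−1) = 0.495.

σ ≈ 0.468, CV ≈ 0.495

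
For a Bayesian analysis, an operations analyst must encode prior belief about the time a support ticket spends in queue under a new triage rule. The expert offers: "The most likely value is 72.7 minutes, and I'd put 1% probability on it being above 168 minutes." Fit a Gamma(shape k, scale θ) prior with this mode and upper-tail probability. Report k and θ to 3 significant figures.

Gamma(k,θ) with k>1 has mode (k−1)θ, so θ = 72.7/(k−1).
Need P(X < 168) = 0.99 with θ tied to k this way. Start at k = 2, θ = 72.7: P(X<168) ≈ 0.672.
Too low — raise k to concentrate. Iterating converges to k ≈ 7.8.
Then θ = 72.7/(7.8−1) ≈ 10.7.

k ≈ 7.8, θ ≈ 10.7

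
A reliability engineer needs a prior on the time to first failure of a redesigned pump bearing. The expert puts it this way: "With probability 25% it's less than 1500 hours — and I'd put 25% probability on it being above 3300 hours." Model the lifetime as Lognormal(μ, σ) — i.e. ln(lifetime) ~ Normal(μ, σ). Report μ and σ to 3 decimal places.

μ ≈ 7.707, σ ≈ 0.584

If T ~ Lognormal(μ,σ) then ln T ~ Normal(μ,σ), so the p-quantile of ln T is μ + z_p·σ.
ln(1500) = 7.313 and ln(3300) = 8.102; z_{0.25} = -0.6745, z_{0.75} = 0.6745.
σ = (8.102 − 7.313)/(0.6745 − (-0.6745)) = 0.584.
μ = 7.313 − (-0.6745)·0.584 = 7.707.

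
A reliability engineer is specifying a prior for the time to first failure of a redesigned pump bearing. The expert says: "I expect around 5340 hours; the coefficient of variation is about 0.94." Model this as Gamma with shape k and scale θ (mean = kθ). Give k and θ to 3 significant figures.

For Gamma(k, scale θ): mean = kθ, variance = kθ², so CV = 1/√k.
CV = 0.94, hence k = 1/CV² = 1.13.
Then θ = mean/k = 5340/1.13 = 4720.

k ≈ 1.13, θ ≈ 4720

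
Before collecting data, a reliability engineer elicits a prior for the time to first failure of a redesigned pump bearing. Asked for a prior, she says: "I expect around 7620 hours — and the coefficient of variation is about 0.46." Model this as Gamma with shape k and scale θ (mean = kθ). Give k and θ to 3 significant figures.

k ≈ 4.73, θ ≈ 1610

For Gamma(k, scale θ): mean = kθ, variance = kθ², so CV = 1/√k.
CV = 0.46, hence k = 1/CV² = 4.73.
Then θ = mean/k = 7620/4.73 = 1610.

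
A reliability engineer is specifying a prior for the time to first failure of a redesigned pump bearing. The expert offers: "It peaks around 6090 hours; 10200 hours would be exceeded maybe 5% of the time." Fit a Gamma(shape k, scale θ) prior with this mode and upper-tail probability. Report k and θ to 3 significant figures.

k ≈ 11.5, θ ≈ 580

Gamma(k,θ) with k>1 has mode (k−1)θ, so θ = 6090/(k−1).
Need P(X < 10200) = 0.95 with θ tied to k this way. Start at k = 2, θ = 6090: P(X<10200) ≈ 0.499.
Too low — raise k to concentrate. Iterating converges to k ≈ 11.5.
Then θ = 6090/(11.5−1) ≈ 580.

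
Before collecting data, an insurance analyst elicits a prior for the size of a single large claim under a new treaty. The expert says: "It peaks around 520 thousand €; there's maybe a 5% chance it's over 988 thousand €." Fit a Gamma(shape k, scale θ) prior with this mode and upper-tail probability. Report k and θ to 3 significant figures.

k ≈ 7.75, θ ≈ 77.1

Gamma(k,θ) with k>1 has mode (k−1)θ, so θ = 520/(k−1).
Need P(X < 988) = 0.95 with θ tied to k this way. Start at k = 2, θ = 520: P(X<988) ≈ 0.566.
Too low — raise k to concentrate. Iterating converges to k ≈ 7.75.
Then θ = 520/(7.75−1) ≈ 77.1.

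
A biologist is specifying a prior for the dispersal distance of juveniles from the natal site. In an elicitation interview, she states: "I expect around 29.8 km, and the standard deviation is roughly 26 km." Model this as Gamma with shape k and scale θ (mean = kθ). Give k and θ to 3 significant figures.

For Gamma(k, scale θ): mean = kθ, variance = kθ², so CV = 1/√k.
CV = SD/mean = 26/29.8 = 0.8725, hence k = 1/CV² = 1.31.
Then θ = mean/k = 29.8/1.31 = 22.7.

k ≈ 1.31, θ ≈ 22.7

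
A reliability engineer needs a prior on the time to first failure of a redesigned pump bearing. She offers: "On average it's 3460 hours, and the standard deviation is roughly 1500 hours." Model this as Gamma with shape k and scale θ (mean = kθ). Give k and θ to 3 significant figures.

For Gamma(k, scale θ): mean = kθ, variance = kθ², so CV = 1/√k.
CV = SD/mean = 1500/3460 = 0.4335, hence k = 1/CV² = 5.32.
Then θ = mean/k = 3460/5.32 = 650.

k ≈ 5.32, θ ≈ 650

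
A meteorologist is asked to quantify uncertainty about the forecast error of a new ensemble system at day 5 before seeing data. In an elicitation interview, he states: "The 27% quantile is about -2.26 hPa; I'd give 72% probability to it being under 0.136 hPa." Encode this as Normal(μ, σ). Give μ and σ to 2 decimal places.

μ = -1.03, σ = 2.00

The p-quantile of Normal(μ,σ) is μ + z_p·σ, with z_{0.27} = -0.6128 and z_{0.72} = 0.5828.
Eliminate σ: μ = (z₂·x₁ − z₁·x₂)/(z₂ − z₁) = (0.5828·-2.26 − (-0.6128)·0.136)/1.196 = -1.03.
Then σ = (x₂ − x₁)/(z₂ − z₁) = (0.136 − -2.26)/1.196 = 2.00.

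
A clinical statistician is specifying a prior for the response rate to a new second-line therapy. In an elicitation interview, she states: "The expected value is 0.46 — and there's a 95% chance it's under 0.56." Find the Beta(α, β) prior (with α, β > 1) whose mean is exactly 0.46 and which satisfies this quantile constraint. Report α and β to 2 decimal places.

α ≈ 30.94, β ≈ 36.32

With mean 0.46 fixed, write α = 0.46s, β = 0.54s where s = α+β.
Need P(θ < 0.56) = 0.95 under Beta(0.46s, 0.54s). Normal approximation: (q−m)/√(m(1−m)/s) ≈ z_{0.95} = 1.64, so s ≈ 0.46·0.54·(1.64)²/(0.56−0.46)² = 67.2.
At s = 67.2: P(θ<0.56) ≈ 0.950. Adjusting to match 0.95 gives s ≈ 67.26.
So α = 0.46·67.26 ≈ 30.94, β = 0.54·67.26 ≈ 36.32.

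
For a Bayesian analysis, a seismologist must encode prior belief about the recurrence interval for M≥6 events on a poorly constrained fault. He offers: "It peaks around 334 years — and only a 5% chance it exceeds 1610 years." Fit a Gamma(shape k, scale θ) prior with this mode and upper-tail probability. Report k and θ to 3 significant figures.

k ≈ 1.98, θ ≈ 342

Gamma(k,θ) with k>1 has mode (k−1)θ, so θ = 334/(k−1).
Need P(X < 1610) = 0.95 with θ tied to k this way. Start at k = 2, θ = 334: P(X<1610) ≈ 0.953.
Too high — lower k to spread out. Iterating converges to k ≈ 1.98.
Then θ = 334/(1.98−1) ≈ 342.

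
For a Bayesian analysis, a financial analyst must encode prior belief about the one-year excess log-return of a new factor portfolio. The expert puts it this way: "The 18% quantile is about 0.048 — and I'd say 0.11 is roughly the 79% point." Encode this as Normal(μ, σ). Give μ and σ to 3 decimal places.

μ = 0.081, σ = 0.036

The p-quantile of Normal(μ,σ) is μ + z_p·σ, with z_{0.18} = -0.9154 and z_{0.79} = 0.8064.
Eliminate σ: μ = (z₂·x₁ − z₁·x₂)/(z₂ − z₁) = (0.8064·0.048 − (-0.9154)·0.11)/1.722 = 0.081.
Then σ = (x₂ − x₁)/(z₂ − z₁) = (0.11 − 0.048)/1.722 = 0.036.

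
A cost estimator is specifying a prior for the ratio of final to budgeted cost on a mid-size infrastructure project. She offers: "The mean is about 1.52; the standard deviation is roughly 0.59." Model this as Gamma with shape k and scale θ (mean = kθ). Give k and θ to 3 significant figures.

k ≈ 6.64, θ ≈ 0.229

For Gamma(k, scale θ): mean = kθ, variance = kθ², so CV = 1/√k.
CV = SD/mean = 0.59/1.52 = 0.3882, hence k = 1/CV² = 6.64.
Then θ = mean/k = 1.52/6.64 = 0.229.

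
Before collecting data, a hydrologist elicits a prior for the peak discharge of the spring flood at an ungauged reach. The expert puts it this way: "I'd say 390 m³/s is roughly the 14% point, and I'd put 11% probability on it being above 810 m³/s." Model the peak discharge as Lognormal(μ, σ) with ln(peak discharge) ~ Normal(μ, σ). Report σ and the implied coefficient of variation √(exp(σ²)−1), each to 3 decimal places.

σ ≈ 0.317, CV ≈ 0.325

If T ~ Lognormal(μ,σ) then ln T ~ Normal(μ,σ), so the p-quantile of ln T is μ + z_p·σ.
ln(390) = 5.966 and ln(810) = 6.697; z_{0.14} = -1.08, z_{0.89} = 1.227.
σ = (6.697 − 5.966)/(1.227 − (-1.08)) = 0.317.
μ = 5.966 − (-1.08)·0.317 = 6.308.
CV = √(exp(σ²)−1) = √(exp(0.1004)−1) = 0.325.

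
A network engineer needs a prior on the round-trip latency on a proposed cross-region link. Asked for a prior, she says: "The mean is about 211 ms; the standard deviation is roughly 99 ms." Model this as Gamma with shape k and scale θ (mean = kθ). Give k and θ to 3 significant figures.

k ≈ 4.54, θ ≈ 46.5

For Gamma(k, scale θ): mean = kθ, variance = kθ², so CV = 1/√k.
CV = SD/mean = 99/211 = 0.4692, hence k = 1/CV² = 4.54.
Then θ = mean/k = 211/4.54 = 46.5.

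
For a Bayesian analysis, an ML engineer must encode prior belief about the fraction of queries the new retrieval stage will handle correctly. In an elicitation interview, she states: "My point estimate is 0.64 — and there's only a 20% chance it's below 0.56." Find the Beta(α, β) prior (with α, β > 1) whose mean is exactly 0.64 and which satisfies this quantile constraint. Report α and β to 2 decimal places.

α ≈ 15.92, β ≈ 8.95

With mean 0.64 fixed, write α = 0.64s, β = 0.36s where s = α+β.
Need P(θ < 0.56) = 0.2 under Beta(0.64s, 0.36s). Normal approximation: (q−m)/√(m(1−m)/s) ≈ z_{0.2} = -0.842, so s ≈ 0.64·0.36·(-0.842)²/(0.56−0.64)² = 25.5.
At s = 25.5: P(θ<0.56) ≈ 0.197. Adjusting to match 0.2 gives s ≈ 24.87.
So α = 0.64·24.87 ≈ 15.92, β = 0.36·24.87 ≈ 8.95.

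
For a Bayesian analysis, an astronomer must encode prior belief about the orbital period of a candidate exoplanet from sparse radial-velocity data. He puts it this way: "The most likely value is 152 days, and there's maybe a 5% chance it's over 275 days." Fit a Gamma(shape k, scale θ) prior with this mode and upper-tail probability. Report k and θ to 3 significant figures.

Gamma(k,θ) with k>1 has mode (k−1)θ, so θ = 152/(k−1).
Need P(X < 275) = 0.95 with θ tied to k this way. Start at k = 2, θ = 152: P(X<275) ≈ 0.540.
Too low — raise k to concentrate. Iterating converges to k ≈ 8.93.
Then θ = 152/(8.93−1) ≈ 19.2.

k ≈ 8.93, θ ≈ 19.2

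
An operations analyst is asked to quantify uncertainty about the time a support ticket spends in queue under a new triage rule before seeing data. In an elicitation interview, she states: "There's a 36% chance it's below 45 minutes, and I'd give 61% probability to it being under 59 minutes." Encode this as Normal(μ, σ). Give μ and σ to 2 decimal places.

μ = 52.87, σ = 21.95

For Normal(μ,σ), the p-quantile is μ + z_p·σ. Here z_{0.36} = -0.3585, z_{0.61} = 0.2793.
So 45 = μ − 0.3585σ and 59 = μ + 0.2793σ.
Subtracting: σ = (59 − 45)/(0.2793 − (-0.3585)) = 21.95.
Then μ = 45 − (-0.3585)·21.95 = 52.87.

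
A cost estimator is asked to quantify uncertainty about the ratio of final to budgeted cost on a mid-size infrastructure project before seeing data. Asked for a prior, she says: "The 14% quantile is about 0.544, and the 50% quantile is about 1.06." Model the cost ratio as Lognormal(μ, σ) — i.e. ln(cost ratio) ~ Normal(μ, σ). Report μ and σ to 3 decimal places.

μ ≈ 0.058, σ ≈ 0.617

If T ~ Lognormal(μ,σ) then ln T ~ Normal(μ,σ), so the p-quantile of ln T is μ + z_p·σ.
ln(0.544) = -0.6088 and ln(1.06) = 0.05827; z_{0.14} = -1.08, z_{0.5} = 0.
σ = (0.05827 − -0.6088)/(0 − (-1.08)) = 0.617.
μ = -0.6088 − (-1.08)·0.617 = 0.058.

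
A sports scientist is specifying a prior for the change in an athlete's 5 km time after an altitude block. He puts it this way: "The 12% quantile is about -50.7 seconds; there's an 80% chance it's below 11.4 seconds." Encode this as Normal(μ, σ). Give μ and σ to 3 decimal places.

μ = -14.517, σ = 30.794

For Normal(μ,σ), the p-quantile is μ + z_p·σ. Here z_{0.12} = -1.175, z_{0.8} = 0.8416.
So -50.7 = μ − 1.175σ and 11.4 = μ + 0.8416σ.
Subtracting: σ = (11.4 − -50.7)/(0.8416 − (-1.175)) = 30.794.
Then μ = -50.7 − (-1.175)·30.794 = -14.517.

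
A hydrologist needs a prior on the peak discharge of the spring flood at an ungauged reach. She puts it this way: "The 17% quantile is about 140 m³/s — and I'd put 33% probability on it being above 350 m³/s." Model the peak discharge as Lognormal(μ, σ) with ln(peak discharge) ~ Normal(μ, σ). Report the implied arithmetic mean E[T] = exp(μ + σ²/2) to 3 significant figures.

E[T] ≈ 325 m³/s

If T ~ Lognormal(μ,σ) then ln T ~ Normal(μ,σ), so the p-quantile of ln T is μ + z_p·σ.
ln(140) = 4.942 and ln(350) = 5.858; z_{0.17} = -0.9542, z_{0.67} = 0.4399.
σ = (5.858 − 4.942)/(0.4399 − (-0.9542)) = 0.657.
μ = 4.942 − (-0.9542)·0.657 = 5.569.
E[T] = exp(μ + σ²/2) = exp(5.569 + 0.2160) = 325 m³/s.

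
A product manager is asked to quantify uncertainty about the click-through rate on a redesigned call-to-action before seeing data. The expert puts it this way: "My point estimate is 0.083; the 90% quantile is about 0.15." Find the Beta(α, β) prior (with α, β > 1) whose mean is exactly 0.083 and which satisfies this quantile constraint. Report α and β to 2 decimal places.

α ≈ 2.52, β ≈ 27.88

With mean 0.083 fixed, write α = 0.083s, β = 0.917s where s = α+β.
Need P(θ < 0.15) = 0.9 under Beta(0.083s, 0.917s). Normal approximation: (q−m)/√(m(1−m)/s) ≈ z_{0.9} = 1.28, so s ≈ 0.083·0.917·(1.28)²/(0.15−0.083)² = 27.8.
At s = 27.8: P(θ<0.15) ≈ 0.893. Adjusting to match 0.9 gives s ≈ 30.40.
So α = 0.083·30.40 ≈ 2.52, β = 0.917·30.40 ≈ 27.88.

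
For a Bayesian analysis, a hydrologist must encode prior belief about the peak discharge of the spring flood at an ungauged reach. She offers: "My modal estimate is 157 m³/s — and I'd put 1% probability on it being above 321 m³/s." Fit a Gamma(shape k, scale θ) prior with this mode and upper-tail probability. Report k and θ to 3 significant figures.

Gamma(k,θ) with k>1 has mode (k−1)θ, so θ = 157/(k−1).
Need P(X < 321) = 0.99 with θ tied to k this way. Start at k = 2, θ = 157: P(X<321) ≈ 0.606.
Too low — raise k to concentrate. Iterating converges to k ≈ 10.6.
Then θ = 157/(10.6−1) ≈ 16.4.

k ≈ 10.6, θ ≈ 16.4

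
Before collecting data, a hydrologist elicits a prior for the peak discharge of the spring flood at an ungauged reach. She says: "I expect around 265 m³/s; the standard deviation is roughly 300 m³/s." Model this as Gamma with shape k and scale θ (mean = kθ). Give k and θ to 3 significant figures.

k ≈ 0.78, θ ≈ 340

For Gamma(k, scale θ): mean = kθ, variance = kθ², so CV = 1/√k.
CV = SD/mean = 300/265 = 1.132, hence k = 1/CV² = 0.78.
Then θ = mean/k = 265/0.78 = 340.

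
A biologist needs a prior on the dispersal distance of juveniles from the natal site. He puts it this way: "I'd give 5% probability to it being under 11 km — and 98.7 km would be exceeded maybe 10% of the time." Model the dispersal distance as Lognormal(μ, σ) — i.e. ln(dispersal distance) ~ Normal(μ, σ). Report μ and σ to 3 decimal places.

μ ≈ 3.631, σ ≈ 0.750

If T ~ Lognormal(μ,σ) then ln T ~ Normal(μ,σ), so the p-quantile of ln T is μ + z_p·σ.
ln(11) = 2.398 and ln(98.7) = 4.592; z_{0.05} = -1.645, z_{0.9} = 1.282.
σ = (4.592 − 2.398)/(1.282 − (-1.645)) = 0.750.
μ = 2.398 − (-1.645)·0.750 = 3.631.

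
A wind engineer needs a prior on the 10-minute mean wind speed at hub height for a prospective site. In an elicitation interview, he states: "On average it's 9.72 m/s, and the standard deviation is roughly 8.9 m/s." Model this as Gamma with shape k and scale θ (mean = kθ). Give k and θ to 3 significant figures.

k ≈ 1.19, θ ≈ 8.15

For Gamma(k, scale θ): mean = kθ, variance = kθ², so CV = 1/√k.
CV = SD/mean = 8.9/9.72 = 0.9156, hence k = 1/CV² = 1.19.
Then θ = mean/k = 9.72/1.19 = 8.15.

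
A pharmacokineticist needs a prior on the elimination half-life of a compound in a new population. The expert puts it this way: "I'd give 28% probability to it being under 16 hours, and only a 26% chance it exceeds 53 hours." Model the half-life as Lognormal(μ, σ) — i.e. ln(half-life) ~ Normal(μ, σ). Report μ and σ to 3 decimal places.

If T ~ Lognormal(μ,σ) then ln T ~ Normal(μ,σ), so the p-quantile of ln T is μ + z_p·σ.
ln(16) = 2.773 and ln(53) = 3.97; z_{0.28} = -0.5828, z_{0.74} = 0.6433.
σ = (3.97 − 2.773)/(0.6433 − (-0.5828)) = 0.977.
μ = 2.773 − (-0.5828)·0.977 = 3.342.

μ ≈ 3.342, σ ≈ 0.977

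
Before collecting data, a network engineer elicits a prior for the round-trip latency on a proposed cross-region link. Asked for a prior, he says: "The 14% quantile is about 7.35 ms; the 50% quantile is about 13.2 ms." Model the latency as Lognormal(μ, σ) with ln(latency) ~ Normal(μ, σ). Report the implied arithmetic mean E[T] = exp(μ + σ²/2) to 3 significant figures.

E[T] ≈ 15.3 ms

If T ~ Lognormal(μ,σ) then ln T ~ Normal(μ,σ), so the p-quantile of ln T is μ + z_p·σ.
ln(7.35) = 1.995 and ln(13.2) = 2.58; z_{0.14} = -1.08, z_{0.5} = 0.
σ = (2.58 − 1.995)/(0 − (-1.08)) = 0.542.
μ = 1.995 − (-1.08)·0.542 = 2.580.
E[T] = exp(μ + σ²/2) = exp(2.580 + 0.1469) = 15.3 ms.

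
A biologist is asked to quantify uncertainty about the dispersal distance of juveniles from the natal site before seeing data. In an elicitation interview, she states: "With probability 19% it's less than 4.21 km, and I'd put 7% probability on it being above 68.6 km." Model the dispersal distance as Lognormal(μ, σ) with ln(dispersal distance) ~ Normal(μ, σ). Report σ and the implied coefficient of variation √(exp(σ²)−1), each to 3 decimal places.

σ ≈ 1.186, CV ≈ 1.755

If T ~ Lognormal(μ,σ) then ln T ~ Normal(μ,σ), so the p-quantile of ln T is μ + z_p·σ.
ln(4.21) = 1.437 and ln(68.6) = 4.228; z_{0.19} = -0.8779, z_{0.93} = 1.476.
σ = (4.228 − 1.437)/(1.476 − (-0.8779)) = 1.186.
μ = 1.437 − (-0.8779)·1.186 = 2.478.
CV = √(exp(σ²)−1) = √(exp(1.4059)−1) = 1.755.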